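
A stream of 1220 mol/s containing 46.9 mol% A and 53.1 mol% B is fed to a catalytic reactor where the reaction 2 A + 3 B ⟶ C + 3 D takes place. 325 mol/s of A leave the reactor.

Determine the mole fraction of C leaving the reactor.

0.113

For A: n = n₀ − 2ξ → 325 = 572.2 − 2ξ, giving ξ = 123.6 mol/s.
Outlet amounts (n = n₀ + ν ξ):
  A: 572.2 − 2(123.6) = 325
  B: 647.8 − 3(123.6) = 277.1
  C: 0 + 1(123.6) = 123.6
  D: 0 + 3(123.6) = 370.8
Total out = 1096 mol/s; y_C = 123.6 / 1096 = 0.1127.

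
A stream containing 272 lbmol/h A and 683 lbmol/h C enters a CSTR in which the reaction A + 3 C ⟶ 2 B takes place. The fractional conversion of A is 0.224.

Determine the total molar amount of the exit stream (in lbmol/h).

A reacted = 0.224 × 272 = 60.93 lbmol/h; ν_A = −1, so ξ = 60.93/1 = 60.93 lbmol/h.
Outlet amounts (n = n₀ + ν ξ):
  A: 272 − 1(60.93) = 211.1
  C: 683 − 3(60.93) = 500.2
  B: 0 + 2(60.93) = 121.9
Total out = 211.1 + 500.2 + 121.9 = 833.1 lbmol/h.

833 lbmol/h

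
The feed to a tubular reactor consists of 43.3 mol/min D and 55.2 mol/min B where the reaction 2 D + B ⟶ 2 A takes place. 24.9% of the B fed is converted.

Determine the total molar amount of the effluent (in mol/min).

B reacted = 0.249 × 55.2 = 13.74 mol/min; ν_B = −1, so ξ = 13.74/1 = 13.74 mol/min.
Outlet amounts (n = n₀ + ν ξ):
  D: 43.3 − 2(13.74) = 15.81
  B: 55.2 − 1(13.74) = 41.46
  A: 0 + 2(13.74) = 27.49
Total out = 15.81 + 41.46 + 27.49 = 84.76 mol/min.

84.8 mol/min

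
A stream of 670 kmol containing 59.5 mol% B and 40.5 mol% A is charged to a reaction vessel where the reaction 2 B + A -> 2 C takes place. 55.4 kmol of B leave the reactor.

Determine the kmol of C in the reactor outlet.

343 kmol

For B: n = n₀ − 2ξ → 55.4 = 398.6 − 2ξ, giving ξ = 171.6 kmol.
Outlet amounts (n = n₀ + ν ξ):
  B: 398.6 − 2(171.6) = 55.4
  A: 271.4 − 1(171.6) = 99.73
  C: 0 + 2(171.6) = 343.2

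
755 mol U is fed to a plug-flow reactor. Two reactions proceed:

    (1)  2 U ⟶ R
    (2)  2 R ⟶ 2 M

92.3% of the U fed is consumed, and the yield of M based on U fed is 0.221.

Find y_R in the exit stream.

Conversion of U: U consumed = 2ξ₁ = 0.923 × 755 → ξ₁ = 348.4 mol.
Yield of M: 2ξ₂ / 755 = 0.221 → ξ₂ = 83.43 mol.
Outlet amounts (n = n₀ + Σ ν·ξ):
  U: 755 − 2(348.4) = 58.13
  R: 0 + 1(348.4) − 2(83.43) = 181.6
  M: 0 + 2(83.43) = 166.9
Total out = 406.6 mol; y_R = 181.6 / 406.6 = 0.4466.

0.447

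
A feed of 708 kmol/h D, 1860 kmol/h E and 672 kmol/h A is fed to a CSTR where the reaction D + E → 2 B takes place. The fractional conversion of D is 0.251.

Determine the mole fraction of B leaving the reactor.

0.11

D reacted = 0.251 × 708 = 177.7 kmol/h; ν_D = −1, so ξ = 177.7/1 = 177.7 kmol/h.
Outlet amounts (n = n₀ + ν ξ):
  D: 708 − 1(177.7) = 530.3
  E: 1860 − 1(177.7) = 1682
  B: 0 + 2(177.7) = 355.4
  A: 672 (inert)
Total out = 3240 kmol/h; y_B = 355.4 / 3240 = 0.1097.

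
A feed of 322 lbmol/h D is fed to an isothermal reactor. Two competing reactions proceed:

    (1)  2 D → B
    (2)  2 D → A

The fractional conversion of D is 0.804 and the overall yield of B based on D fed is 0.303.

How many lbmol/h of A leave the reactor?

Yield of B: 1ξ₁ / 322 = 0.303 → ξ₁ = 97.57 lbmol/h.
Conversion of D: 2ξ₁ + 2ξ₂ = 0.804 × 322 = 258.9 → ξ₂ = 31.88 lbmol/h.
Outlet amounts (n = n₀ + Σ ν·ξ):
  D: 322 − 2(97.57) − 2(31.88) = 63.11
  B: 0 + 1(97.57) = 97.57
  A: 0 + 1(31.88) = 31.88

31.9 lbmol/h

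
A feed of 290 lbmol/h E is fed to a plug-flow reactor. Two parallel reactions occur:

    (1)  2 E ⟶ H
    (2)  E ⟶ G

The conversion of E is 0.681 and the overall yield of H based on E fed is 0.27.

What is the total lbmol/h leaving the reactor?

212 lbmol/h

Yield of H: 1ξ₁ / 290 = 0.27 → ξ₁ = 78.3 lbmol/h.
Conversion of E: 2ξ₁ + 1ξ₂ = 0.681 × 290 = 197.5 → ξ₂ = 40.89 lbmol/h.
Outlet amounts (n = n₀ + Σ ν·ξ):
  E: 290 − 2(78.3) − 1(40.89) = 92.51
  H: 0 + 1(78.3) = 78.3
  G: 0 + 1(40.89) = 40.89
Total out = 92.51 + 78.3 + 40.89 = 211.7 lbmol/h.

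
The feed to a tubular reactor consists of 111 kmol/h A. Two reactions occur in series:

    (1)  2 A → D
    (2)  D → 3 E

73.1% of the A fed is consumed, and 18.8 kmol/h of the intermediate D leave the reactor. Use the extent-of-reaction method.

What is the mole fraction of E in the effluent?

Conversion of A: A consumed = 2ξ₁ = 0.731 × 111 → ξ₁ = 40.57 kmol/h.
D balance: n_D = 0 + 1ξ₁ − 1ξ₂ = 18.8 → ξ₂ = (1·40.57 − 18.8)/1 = 21.77 kmol/h.
Outlet amounts (n = n₀ + Σ ν·ξ):
  A: 111 − 2(40.57) = 29.86
  D: 0 + 1(40.57) − 1(21.77) = 18.8
  E: 0 + 3(21.77) = 65.31
Total out = 114 kmol/h; y_E = 65.31 / 114 = 0.5731.

0.573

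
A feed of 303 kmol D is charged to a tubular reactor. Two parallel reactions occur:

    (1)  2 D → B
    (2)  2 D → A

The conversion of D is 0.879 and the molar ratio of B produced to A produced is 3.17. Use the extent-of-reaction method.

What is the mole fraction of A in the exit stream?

Conversion of D: D consumed = 0.879 × 303 = 266.3 kmol = 2ξ₁ + 2ξ₂.
Selectivity: 1ξ₁ / (1ξ₂) = 3.17 → ξ₁ = 3.17 ξ₂.
Substitute: (2·3.17 + 2) ξ₂ = 266.3 → ξ₂ = 31.93 kmol, ξ₁ = 101.2 kmol.
Outlet amounts (n = n₀ + Σ ν·ξ):
  D: 303 − 2(101.2) − 2(31.93) = 36.66
  B: 0 + 1(101.2) = 101.2
  A: 0 + 1(31.93) = 31.93
Total out = 169.8 kmol; y_A = 31.93 / 169.8 = 0.188.

0.188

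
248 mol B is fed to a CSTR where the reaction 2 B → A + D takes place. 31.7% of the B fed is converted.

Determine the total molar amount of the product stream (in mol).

248 mol

B reacted = 0.317 × 248 = 78.62 mol; ν_B = −2, so ξ = 78.62/2 = 39.31 mol.
Outlet amounts (n = n₀ + ν ξ):
  B: 248 − 2(39.31) = 169.4
  A: 0 + 1(39.31) = 39.31
  D: 0 + 1(39.31) = 39.31
Total out = 169.4 + 39.31 + 39.31 = 248 mol.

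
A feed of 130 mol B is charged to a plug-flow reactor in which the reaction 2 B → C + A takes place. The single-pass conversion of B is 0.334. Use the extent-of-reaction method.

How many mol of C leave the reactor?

B reacted = 0.334 × 130 = 43.42 mol; ν_B = −2, so ξ = 43.42/2 = 21.71 mol.
Outlet amounts (n = n₀ + ν ξ):
  B: 130 − 2(21.71) = 86.58
  C: 0 + 1(21.71) = 21.71
  A: 0 + 1(21.71) = 21.71

21.7 mol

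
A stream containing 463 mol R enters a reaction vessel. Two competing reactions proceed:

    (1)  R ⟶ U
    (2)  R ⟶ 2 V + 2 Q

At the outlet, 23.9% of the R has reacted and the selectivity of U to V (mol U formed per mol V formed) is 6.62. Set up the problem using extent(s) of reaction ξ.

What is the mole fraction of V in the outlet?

0.032

Conversion of R: R consumed = 0.239 × 463 = 110.7 mol = 1ξ₁ + 1ξ₂.
Selectivity: 1ξ₁ / (2ξ₂) = 6.62 → ξ₁ = 13.24 ξ₂.
Substitute: (1·13.24 + 1) ξ₂ = 110.7 → ξ₂ = 7.771 mol, ξ₁ = 102.9 mol.
Outlet amounts (n = n₀ + Σ ν·ξ):
  R: 463 − 1(102.9) − 1(7.771) = 352.3
  U: 0 + 1(102.9) = 102.9
  V: 0 + 2(7.771) = 15.54
  Q: 0 + 2(7.771) = 15.54
Total out = 486.3 mol; y_V = 15.54 / 486.3 = 0.03196.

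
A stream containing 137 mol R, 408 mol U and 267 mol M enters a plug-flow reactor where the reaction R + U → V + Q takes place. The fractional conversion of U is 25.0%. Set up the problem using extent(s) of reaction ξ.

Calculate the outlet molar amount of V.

102 mol

U reacted = 0.25 × 408 = 102 mol; ν_U = −1, so ξ = 102/1 = 102 mol.
Outlet amounts (n = n₀ + ν ξ):
  R: 137 − 1(102) = 35
  U: 408 − 1(102) = 306
  V: 0 + 1(102) = 102
  Q: 0 + 1(102) = 102
  M: 267 (inert)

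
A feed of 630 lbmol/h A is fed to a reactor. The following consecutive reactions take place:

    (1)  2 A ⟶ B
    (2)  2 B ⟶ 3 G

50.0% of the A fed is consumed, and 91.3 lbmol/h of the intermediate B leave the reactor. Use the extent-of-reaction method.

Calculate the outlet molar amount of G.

Conversion of A: A consumed = 2ξ₁ = 0.5 × 630 → ξ₁ = 157.5 lbmol/h.
B balance: n_B = 0 + 1ξ₁ − 2ξ₂ = 91.3 → ξ₂ = (1·157.5 − 91.3)/2 = 33.1 lbmol/h.
Outlet amounts (n = n₀ + Σ ν·ξ):
  A: 630 − 2(157.5) = 315
  B: 0 + 1(157.5) − 2(33.1) = 91.3
  G: 0 + 3(33.1) = 99.3

99.3 lbmol/h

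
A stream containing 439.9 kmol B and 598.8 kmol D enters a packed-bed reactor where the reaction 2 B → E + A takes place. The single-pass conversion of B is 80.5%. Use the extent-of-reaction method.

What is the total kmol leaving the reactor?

B reacted = 0.805 × 439.9 = 354.1 kmol; ν_B = −2, so ξ = 354.1/2 = 177.1 kmol.
Outlet amounts (n = n₀ + ν ξ):
  B: 439.9 − 2(177.1) = 85.78
  E: 0 + 1(177.1) = 177.1
  A: 0 + 1(177.1) = 177.1
  D: 598.8 (inert)
Total out = 85.78 + 177.1 + 177.1 + 598.8 = 1039 kmol.

1040 kmol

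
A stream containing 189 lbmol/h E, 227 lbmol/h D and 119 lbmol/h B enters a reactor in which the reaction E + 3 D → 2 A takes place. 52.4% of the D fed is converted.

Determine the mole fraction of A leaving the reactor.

0.174

D reacted = 0.524 × 227 = 118.9 lbmol/h; ν_D = −3, so ξ = 118.9/3 = 39.65 lbmol/h.
Outlet amounts (n = n₀ + ν ξ):
  E: 189 − 1(39.65) = 149.4
  D: 227 − 3(39.65) = 108.1
  A: 0 + 2(39.65) = 79.3
  B: 119 (inert)
Total out = 455.7 lbmol/h; y_A = 79.3 / 455.7 = 0.174.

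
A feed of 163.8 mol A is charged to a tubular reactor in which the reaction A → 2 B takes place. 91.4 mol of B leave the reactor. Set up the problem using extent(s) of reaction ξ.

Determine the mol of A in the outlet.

118 mol

For B: n = n₀ + 2ξ → 91.4 = 0 + 2ξ, giving ξ = 45.7 mol.
Outlet amounts (n = n₀ + ν ξ):
  A: 163.8 − 1(45.7) = 118.1
  B: 0 + 2(45.7) = 91.4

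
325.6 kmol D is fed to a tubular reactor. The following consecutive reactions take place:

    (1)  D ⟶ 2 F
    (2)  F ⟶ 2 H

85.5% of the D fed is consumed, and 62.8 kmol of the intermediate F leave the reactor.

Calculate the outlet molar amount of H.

988 kmol

Conversion of D: D consumed = 1ξ₁ = 0.855 × 325.6 → ξ₁ = 278.4 kmol.
F balance: n_F = 0 + 2ξ₁ − 1ξ₂ = 62.8 → ξ₂ = (2·278.4 − 62.8)/1 = 494 kmol.
Outlet amounts (n = n₀ + Σ ν·ξ):
  D: 325.6 − 1(278.4) = 47.21
  F: 0 + 2(278.4) − 1(494) = 62.8
  H: 0 + 2(494) = 988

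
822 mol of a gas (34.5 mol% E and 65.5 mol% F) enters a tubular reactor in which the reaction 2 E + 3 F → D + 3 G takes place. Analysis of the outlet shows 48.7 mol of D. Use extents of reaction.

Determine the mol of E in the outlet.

186 mol

For D: n = n₀ + 1ξ → 48.7 = 0 + 1ξ, giving ξ = 48.7 mol.
Outlet amounts (n = n₀ + ν ξ):
  E: 283.6 − 2(48.7) = 186.2
  F: 538.4 − 3(48.7) = 392.3
  D: 0 + 1(48.7) = 48.7
  G: 0 + 3(48.7) = 146.1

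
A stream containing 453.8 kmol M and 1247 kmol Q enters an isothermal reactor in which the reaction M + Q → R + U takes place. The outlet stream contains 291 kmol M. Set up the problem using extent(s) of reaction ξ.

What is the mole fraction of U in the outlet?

0.0957

For M: n = n₀ − 1ξ → 291 = 453.8 − 1ξ, giving ξ = 162.8 kmol.
Outlet amounts (n = n₀ + ν ξ):
  M: 453.8 − 1(162.8) = 291
  Q: 1247 − 1(162.8) = 1084
  R: 0 + 1(162.8) = 162.8
  U: 0 + 1(162.8) = 162.8
Total out = 1701 kmol; y_U = 162.8 / 1701 = 0.09572.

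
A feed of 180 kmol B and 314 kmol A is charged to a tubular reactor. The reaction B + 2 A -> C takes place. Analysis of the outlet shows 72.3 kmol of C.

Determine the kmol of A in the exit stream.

For C: n = n₀ + 1ξ → 72.3 = 0 + 1ξ, giving ξ = 72.3 kmol.
Outlet amounts (n = n₀ + ν ξ):
  B: 180 − 1(72.3) = 107.7
  A: 314 − 2(72.3) = 169.4
  C: 0 + 1(72.3) = 72.3

169 kmol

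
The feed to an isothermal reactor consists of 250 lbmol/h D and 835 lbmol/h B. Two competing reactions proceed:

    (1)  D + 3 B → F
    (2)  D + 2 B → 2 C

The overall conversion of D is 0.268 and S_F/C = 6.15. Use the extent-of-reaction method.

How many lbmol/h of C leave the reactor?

Conversion of D: D consumed = 0.268 × 250 = 67 lbmol/h = 1ξ₁ + 1ξ₂.
Selectivity: 1ξ₁ / (2ξ₂) = 6.15 → ξ₁ = 12.3 ξ₂.
Substitute: (1·12.3 + 1) ξ₂ = 67 → ξ₂ = 5.038 lbmol/h, ξ₁ = 61.96 lbmol/h.
Outlet amounts (n = n₀ + Σ ν·ξ):
  D: 250 − 1(61.96) − 1(5.038) = 183
  B: 835 − 3(61.96) − 2(5.038) = 639
  F: 0 + 1(61.96) = 61.96
  C: 0 + 2(5.038) = 10.08

10.1 lbmol/h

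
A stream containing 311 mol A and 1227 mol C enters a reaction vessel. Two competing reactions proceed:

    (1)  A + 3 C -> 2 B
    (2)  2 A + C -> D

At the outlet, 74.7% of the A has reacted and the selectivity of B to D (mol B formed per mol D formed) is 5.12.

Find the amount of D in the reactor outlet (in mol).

50.9 mol

Conversion of A: A consumed = 0.747 × 311 = 232.3 mol = 1ξ₁ + 2ξ₂.
Selectivity: 2ξ₁ / (1ξ₂) = 5.12 → ξ₁ = 2.56 ξ₂.
Substitute: (1·2.56 + 2) ξ₂ = 232.3 → ξ₂ = 50.95 mol, ξ₁ = 130.4 mol.
Outlet amounts (n = n₀ + Σ ν·ξ):
  A: 311 − 1(130.4) − 2(50.95) = 78.68
  C: 1227 − 3(130.4) − 1(50.95) = 784.8
  B: 0 + 2(130.4) = 260.8
  D: 0 + 1(50.95) = 50.95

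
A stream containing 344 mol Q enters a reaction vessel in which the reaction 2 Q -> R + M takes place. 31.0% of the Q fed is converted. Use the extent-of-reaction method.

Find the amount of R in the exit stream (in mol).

Q reacted = 0.31 × 344 = 106.6 mol; ν_Q = −2, so ξ = 106.6/2 = 53.32 mol.
Outlet amounts (n = n₀ + ν ξ):
  Q: 344 − 2(53.32) = 237.4
  R: 0 + 1(53.32) = 53.32
  M: 0 + 1(53.32) = 53.32

53.3 mol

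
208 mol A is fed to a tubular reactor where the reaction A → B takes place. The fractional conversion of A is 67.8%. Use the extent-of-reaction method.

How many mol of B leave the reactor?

141 mol

A reacted = 0.678 × 208 = 141 mol; ν_A = −1, so ξ = 141/1 = 141 mol.
Outlet amounts (n = n₀ + ν ξ):
  A: 208 − 1(141) = 66.98
  B: 0 + 1(141) = 141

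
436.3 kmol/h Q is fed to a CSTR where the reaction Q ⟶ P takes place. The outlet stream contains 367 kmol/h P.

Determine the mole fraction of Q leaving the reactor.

0.159

For P: n = n₀ + 1ξ → 367 = 0 + 1ξ, giving ξ = 367 kmol/h.
Outlet amounts (n = n₀ + ν ξ):
  Q: 436.3 − 1(367) = 69.3
  P: 0 + 1(367) = 367
Total out = 436.3 kmol/h; y_Q = 69.3 / 436.3 = 0.1588.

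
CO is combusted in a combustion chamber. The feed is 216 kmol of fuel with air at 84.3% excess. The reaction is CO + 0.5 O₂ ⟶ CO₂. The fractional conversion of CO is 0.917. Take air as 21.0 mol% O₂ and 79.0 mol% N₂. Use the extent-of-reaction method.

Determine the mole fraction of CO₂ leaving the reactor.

0.186

Stoichiometric O₂ = 0.5 × 216 = 108 kmol; O₂ fed = 108 × 1.843 = 199 kmol.
N₂ fed = 199 × 79/21 = 748.8 kmol.
Fuel reacted = 0.917 × 216 → ξ = 198.1 kmol.
Outlet (n = n₀ + ν ξ):
  CO: 216 − 1(198.1) = 17.93
  O₂: 199 − 0.5(198.1) = 100
  N₂: 748.8 (inert)
  CO₂: 0 + 1(198.1) = 198.1
Total out = 1065 kmol; y_CO₂ = 198.1 / 1065 = 0.186.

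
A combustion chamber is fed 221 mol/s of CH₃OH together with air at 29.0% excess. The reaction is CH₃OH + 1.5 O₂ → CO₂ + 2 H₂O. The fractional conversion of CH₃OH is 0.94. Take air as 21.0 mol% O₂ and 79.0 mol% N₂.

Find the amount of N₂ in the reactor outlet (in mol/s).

Stoichiometric O₂ = 1.5 × 221 = 331.5 mol/s; O₂ fed = 331.5 × 1.290 = 427.6 mol/s.
N₂ fed = 427.6 × 79/21 = 1609 mol/s.
Fuel reacted = 0.94 × 221 → ξ = 207.7 mol/s.
Outlet (n = n₀ + ν ξ):
  CH₃OH: 221 − 1(207.7) = 13.26
  O₂: 427.6 − 1.5(207.7) = 116
  N₂: 1609 (inert)
  CO₂: 0 + 1(207.7) = 207.7
  H₂O: 0 + 2(207.7) = 415.5

1610 mol/s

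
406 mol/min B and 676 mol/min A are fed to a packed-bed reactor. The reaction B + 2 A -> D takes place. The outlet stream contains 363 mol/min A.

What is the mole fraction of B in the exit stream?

For A: n = n₀ − 2ξ → 363 = 676 − 2ξ, giving ξ = 156.5 mol/min.
Outlet amounts (n = n₀ + ν ξ):
  B: 406 − 1(156.5) = 249.5
  A: 676 − 2(156.5) = 363
  D: 0 + 1(156.5) = 156.5
Total out = 769 mol/min; y_B = 249.5 / 769 = 0.3244.

0.324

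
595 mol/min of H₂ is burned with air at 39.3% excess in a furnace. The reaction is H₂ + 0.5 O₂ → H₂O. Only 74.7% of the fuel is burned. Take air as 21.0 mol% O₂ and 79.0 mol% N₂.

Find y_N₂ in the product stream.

Stoichiometric O₂ = 0.5 × 595 = 297.5 mol/min; O₂ fed = 297.5 × 1.393 = 414.4 mol/min.
N₂ fed = 414.4 × 79/21 = 1559 mol/min.
Fuel reacted = 0.747 × 595 → ξ = 444.5 mol/min.
Outlet (n = n₀ + ν ξ):
  H₂: 595 − 1(444.5) = 150.5
  O₂: 414.4 − 0.5(444.5) = 192.2
  N₂: 1559 (inert)
  H₂O: 0 + 1(444.5) = 444.5
Total out = 2346 mol/min; y_N₂ = 1559 / 2346 = 0.6645.

0.664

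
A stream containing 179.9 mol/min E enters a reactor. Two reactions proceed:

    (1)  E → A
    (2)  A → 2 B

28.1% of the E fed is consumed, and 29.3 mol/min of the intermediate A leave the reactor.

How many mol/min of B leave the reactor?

Conversion of E: E consumed = 1ξ₁ = 0.281 × 179.9 → ξ₁ = 50.55 mol/min.
A balance: n_A = 0 + 1ξ₁ − 1ξ₂ = 29.3 → ξ₂ = (1·50.55 − 29.3)/1 = 21.25 mol/min.
Outlet amounts (n = n₀ + Σ ν·ξ):
  E: 179.9 − 1(50.55) = 129.3
  A: 0 + 1(50.55) − 1(21.25) = 29.3
  B: 0 + 2(21.25) = 42.5

42.5 mol/min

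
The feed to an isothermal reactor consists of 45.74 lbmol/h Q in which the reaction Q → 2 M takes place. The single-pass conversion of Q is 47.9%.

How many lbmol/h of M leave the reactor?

43.8 lbmol/h

Q reacted = 0.479 × 45.74 = 21.91 lbmol/h; ν_Q = −1, so ξ = 21.91/1 = 21.91 lbmol/h.
Outlet amounts (n = n₀ + ν ξ):
  Q: 45.74 − 1(21.91) = 23.83
  M: 0 + 2(21.91) = 43.82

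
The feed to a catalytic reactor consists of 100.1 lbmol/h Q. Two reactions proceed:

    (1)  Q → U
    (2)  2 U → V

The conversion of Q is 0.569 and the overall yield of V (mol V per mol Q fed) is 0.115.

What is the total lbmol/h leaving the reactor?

88.6 lbmol/h

Conversion of Q: Q consumed = 1ξ₁ = 0.569 × 100.1 → ξ₁ = 56.96 lbmol/h.
Yield of V: 1ξ₂ / 100.1 = 0.115 → ξ₂ = 11.51 lbmol/h.
Outlet amounts (n = n₀ + Σ ν·ξ):
  Q: 100.1 − 1(56.96) = 43.14
  U: 0 + 1(56.96) − 2(11.51) = 33.93
  V: 0 + 1(11.51) = 11.51
Total out = 43.14 + 33.93 + 11.51 = 88.59 lbmol/h.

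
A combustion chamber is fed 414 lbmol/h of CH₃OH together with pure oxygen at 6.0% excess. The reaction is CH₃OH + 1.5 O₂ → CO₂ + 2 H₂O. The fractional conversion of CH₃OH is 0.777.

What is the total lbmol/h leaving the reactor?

Stoichiometric O₂ = 1.5 × 414 = 621 lbmol/h; O₂ fed = 621 × 1.060 = 658.3 lbmol/h.
Fuel reacted = 0.777 × 414 → ξ = 321.7 lbmol/h.
Outlet (n = n₀ + ν ξ):
  CH₃OH: 414 − 1(321.7) = 92.32
  O₂: 658.3 − 1.5(321.7) = 175.7
  CO₂: 0 + 1(321.7) = 321.7
  H₂O: 0 + 2(321.7) = 643.4
Total out = 92.32 + 175.7 + 321.7 + 643.4 = 1233 lbmol/h.

1230 lbmol/h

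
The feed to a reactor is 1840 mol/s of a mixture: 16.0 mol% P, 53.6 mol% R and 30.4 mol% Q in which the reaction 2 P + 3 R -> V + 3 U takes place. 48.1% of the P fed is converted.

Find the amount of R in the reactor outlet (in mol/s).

P reacted = 0.481 × 294.4 = 141.6 mol/s; ν_P = −2, so ξ = 141.6/2 = 70.8 mol/s.
Outlet amounts (n = n₀ + ν ξ):
  P: 294.4 − 2(70.8) = 152.8
  R: 986.2 − 3(70.8) = 773.8
  V: 0 + 1(70.8) = 70.8
  U: 0 + 3(70.8) = 212.4
  Q: 559.4 (inert)

774 mol/s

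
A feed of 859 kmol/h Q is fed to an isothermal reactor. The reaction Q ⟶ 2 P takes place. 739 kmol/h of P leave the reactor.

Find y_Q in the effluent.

0.398

For P: n = n₀ + 2ξ → 739 = 0 + 2ξ, giving ξ = 369.5 kmol/h.
Outlet amounts (n = n₀ + ν ξ):
  Q: 859 − 1(369.5) = 489.5
  P: 0 + 2(369.5) = 739
Total out = 1228 kmol/h; y_Q = 489.5 / 1228 = 0.3985.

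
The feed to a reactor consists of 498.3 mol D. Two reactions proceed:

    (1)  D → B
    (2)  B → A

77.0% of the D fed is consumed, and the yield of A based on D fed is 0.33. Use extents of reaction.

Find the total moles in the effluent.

Conversion of D: D consumed = 1ξ₁ = 0.77 × 498.3 → ξ₁ = 383.7 mol.
Yield of A: 1ξ₂ / 498.3 = 0.33 → ξ₂ = 164.4 mol.
Outlet amounts (n = n₀ + Σ ν·ξ):
  D: 498.3 − 1(383.7) = 114.6
  B: 0 + 1(383.7) − 1(164.4) = 219.3
  A: 0 + 1(164.4) = 164.4
Total out = 114.6 + 219.3 + 164.4 = 498.3 mol.

498 mol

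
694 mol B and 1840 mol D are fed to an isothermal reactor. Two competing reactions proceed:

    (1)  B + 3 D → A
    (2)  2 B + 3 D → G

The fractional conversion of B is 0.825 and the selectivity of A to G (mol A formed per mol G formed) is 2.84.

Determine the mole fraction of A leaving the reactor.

Conversion of B: B consumed = 0.825 × 694 = 572.5 mol = 1ξ₁ + 2ξ₂.
Selectivity: 1ξ₁ / (1ξ₂) = 2.84 → ξ₁ = 2.84 ξ₂.
Substitute: (1·2.84 + 2) ξ₂ = 572.5 → ξ₂ = 118.3 mol, ξ₁ = 336 mol.
Outlet amounts (n = n₀ + Σ ν·ξ):
  B: 694 − 1(336) − 2(118.3) = 121.5
  D: 1840 − 3(336) − 3(118.3) = 477.2
  A: 0 + 1(336) = 336
  G: 0 + 1(118.3) = 118.3
Total out = 1053 mol; y_A = 336 / 1053 = 0.3191.

0.319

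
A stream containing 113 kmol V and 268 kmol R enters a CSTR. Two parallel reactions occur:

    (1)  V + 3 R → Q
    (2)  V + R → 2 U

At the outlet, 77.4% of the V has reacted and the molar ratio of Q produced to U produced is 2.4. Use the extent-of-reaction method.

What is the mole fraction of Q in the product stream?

0.442

Conversion of V: V consumed = 0.774 × 113 = 87.46 kmol = 1ξ₁ + 1ξ₂.
Selectivity: 1ξ₁ / (2ξ₂) = 2.4 → ξ₁ = 4.8 ξ₂.
Substitute: (1·4.8 + 1) ξ₂ = 87.46 → ξ₂ = 15.08 kmol, ξ₁ = 72.38 kmol.
Outlet amounts (n = n₀ + Σ ν·ξ):
  V: 113 − 1(72.38) − 1(15.08) = 25.54
  R: 268 − 3(72.38) − 1(15.08) = 35.77
  Q: 0 + 1(72.38) = 72.38
  U: 0 + 2(15.08) = 30.16
Total out = 163.9 kmol; y_Q = 72.38 / 163.9 = 0.4418.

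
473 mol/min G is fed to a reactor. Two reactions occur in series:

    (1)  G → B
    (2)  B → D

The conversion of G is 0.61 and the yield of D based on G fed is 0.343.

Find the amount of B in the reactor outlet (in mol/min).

126 mol/min

Conversion of G: G consumed = 1ξ₁ = 0.61 × 473 → ξ₁ = 288.5 mol/min.
Yield of D: 1ξ₂ / 473 = 0.343 → ξ₂ = 162.2 mol/min.
Outlet amounts (n = n₀ + Σ ν·ξ):
  G: 473 − 1(288.5) = 184.5
  B: 0 + 1(288.5) − 1(162.2) = 126.3
  D: 0 + 1(162.2) = 162.2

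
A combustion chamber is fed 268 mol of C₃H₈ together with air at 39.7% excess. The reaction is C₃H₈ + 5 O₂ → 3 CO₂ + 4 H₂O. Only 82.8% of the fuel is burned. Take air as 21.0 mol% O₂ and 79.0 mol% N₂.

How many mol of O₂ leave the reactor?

762 mol

Stoichiometric O₂ = 5 × 268 = 1340 mol; O₂ fed = 1340 × 1.397 = 1872 mol.
N₂ fed = 1872 × 79/21 = 7042 mol.
Fuel reacted = 0.828 × 268 → ξ = 221.9 mol.
Outlet (n = n₀ + ν ξ):
  C₃H₈: 268 − 1(221.9) = 46.1
  O₂: 1872 − 5(221.9) = 762.5
  N₂: 7042 (inert)
  CO₂: 0 + 3(221.9) = 665.7
  H₂O: 0 + 4(221.9) = 887.6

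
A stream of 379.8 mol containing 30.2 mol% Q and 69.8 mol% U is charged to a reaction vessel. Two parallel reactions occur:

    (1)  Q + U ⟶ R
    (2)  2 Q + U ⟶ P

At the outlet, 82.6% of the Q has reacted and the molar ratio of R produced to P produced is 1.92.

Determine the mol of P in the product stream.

Conversion of Q: Q consumed = 0.826 × 114.7 = 94.74 mol = 1ξ₁ + 2ξ₂.
Selectivity: 1ξ₁ / (1ξ₂) = 1.92 → ξ₁ = 1.92 ξ₂.
Substitute: (1·1.92 + 2) ξ₂ = 94.74 → ξ₂ = 24.17 mol, ξ₁ = 46.4 mol.
Outlet amounts (n = n₀ + Σ ν·ξ):
  Q: 114.7 − 1(46.4) − 2(24.17) = 19.96
  U: 265.1 − 1(46.4) − 1(24.17) = 194.5
  R: 0 + 1(46.4) = 46.4
  P: 0 + 1(24.17) = 24.17

24.2 mol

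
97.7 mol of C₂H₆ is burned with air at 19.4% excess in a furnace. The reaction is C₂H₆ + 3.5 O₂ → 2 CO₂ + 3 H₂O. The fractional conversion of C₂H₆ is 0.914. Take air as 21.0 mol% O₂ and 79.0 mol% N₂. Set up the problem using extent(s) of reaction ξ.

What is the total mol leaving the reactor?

Stoichiometric O₂ = 3.5 × 97.7 = 341.9 mol; O₂ fed = 341.9 × 1.194 = 408.3 mol.
N₂ fed = 408.3 × 79/21 = 1536 mol.
Fuel reacted = 0.914 × 97.7 → ξ = 89.3 mol.
Outlet (n = n₀ + ν ξ):
  C₂H₆: 97.7 − 1(89.3) = 8.402
  O₂: 408.3 − 3.5(89.3) = 95.75
  N₂: 1536 (inert)
  CO₂: 0 + 2(89.3) = 178.6
  H₂O: 0 + 3(89.3) = 267.9
Total out = 8.402 + 95.75 + 1536 + 178.6 + 267.9 = 2087 mol.

2090 mol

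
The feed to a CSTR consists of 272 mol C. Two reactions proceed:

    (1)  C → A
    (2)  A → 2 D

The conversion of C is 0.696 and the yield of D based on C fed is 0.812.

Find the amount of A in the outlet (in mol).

Conversion of C: C consumed = 1ξ₁ = 0.696 × 272 → ξ₁ = 189.3 mol.
Yield of D: 2ξ₂ / 272 = 0.812 → ξ₂ = 110.4 mol.
Outlet amounts (n = n₀ + Σ ν·ξ):
  C: 272 − 1(189.3) = 82.69
  A: 0 + 1(189.3) − 1(110.4) = 78.88
  D: 0 + 2(110.4) = 220.9

78.9 mol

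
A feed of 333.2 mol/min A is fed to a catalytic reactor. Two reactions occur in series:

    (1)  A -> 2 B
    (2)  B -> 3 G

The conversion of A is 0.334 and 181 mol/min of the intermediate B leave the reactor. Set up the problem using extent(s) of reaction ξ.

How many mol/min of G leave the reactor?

125 mol/min

Conversion of A: A consumed = 1ξ₁ = 0.334 × 333.2 → ξ₁ = 111.3 mol/min.
B balance: n_B = 0 + 2ξ₁ − 1ξ₂ = 181 → ξ₂ = (2·111.3 − 181)/1 = 41.58 mol/min.
Outlet amounts (n = n₀ + Σ ν·ξ):
  A: 333.2 − 1(111.3) = 221.9
  B: 0 + 2(111.3) − 1(41.58) = 181
  G: 0 + 3(41.58) = 124.7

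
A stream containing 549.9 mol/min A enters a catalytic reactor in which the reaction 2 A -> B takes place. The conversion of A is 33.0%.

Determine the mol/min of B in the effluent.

A reacted = 0.33 × 549.9 = 181.5 mol/min; ν_A = −2, so ξ = 181.5/2 = 90.73 mol/min.
Outlet amounts (n = n₀ + ν ξ):
  A: 549.9 − 2(90.73) = 368.4
  B: 0 + 1(90.73) = 90.73

90.7 mol/min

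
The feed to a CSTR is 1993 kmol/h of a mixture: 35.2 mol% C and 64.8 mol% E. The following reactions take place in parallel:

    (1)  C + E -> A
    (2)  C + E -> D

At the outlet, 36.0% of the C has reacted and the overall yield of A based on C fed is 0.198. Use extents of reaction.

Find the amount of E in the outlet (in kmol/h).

Yield of A: 1ξ₁ / 701.5 = 0.198 → ξ₁ = 138.9 kmol/h.
Conversion of C: 1ξ₁ + 1ξ₂ = 0.36 × 701.5 = 252.6 → ξ₂ = 113.6 kmol/h.
Outlet amounts (n = n₀ + Σ ν·ξ):
  C: 701.5 − 1(138.9) − 1(113.6) = 449
  E: 1291 − 1(138.9) − 1(113.6) = 1039
  A: 0 + 1(138.9) = 138.9
  D: 0 + 1(113.6) = 113.6

1040 kmol/h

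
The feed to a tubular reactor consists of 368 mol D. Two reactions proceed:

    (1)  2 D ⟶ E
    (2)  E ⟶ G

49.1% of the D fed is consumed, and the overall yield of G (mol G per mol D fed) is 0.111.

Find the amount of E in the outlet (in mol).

Conversion of D: D consumed = 2ξ₁ = 0.491 × 368 → ξ₁ = 90.34 mol.
Yield of G: 1ξ₂ / 368 = 0.111 → ξ₂ = 40.85 mol.
Outlet amounts (n = n₀ + Σ ν·ξ):
  D: 368 − 2(90.34) = 187.3
  E: 0 + 1(90.34) − 1(40.85) = 49.5
  G: 0 + 1(40.85) = 40.85

49.5 mol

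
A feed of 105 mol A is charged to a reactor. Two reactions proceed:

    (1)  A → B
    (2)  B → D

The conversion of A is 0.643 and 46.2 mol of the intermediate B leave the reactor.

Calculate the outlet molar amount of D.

Conversion of A: A consumed = 1ξ₁ = 0.643 × 105 → ξ₁ = 67.52 mol.
B balance: n_B = 0 + 1ξ₁ − 1ξ₂ = 46.2 → ξ₂ = (1·67.52 − 46.2)/1 = 21.31 mol.
Outlet amounts (n = n₀ + Σ ν·ξ):
  A: 105 − 1(67.52) = 37.48
  B: 0 + 1(67.52) − 1(21.31) = 46.2
  D: 0 + 1(21.31) = 21.31

21.3 mol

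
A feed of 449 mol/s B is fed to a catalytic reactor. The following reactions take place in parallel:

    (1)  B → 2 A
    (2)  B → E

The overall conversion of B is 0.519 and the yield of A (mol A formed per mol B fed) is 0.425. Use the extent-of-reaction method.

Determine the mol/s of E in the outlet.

138 mol/s

Yield of A: 2ξ₁ / 449 = 0.425 → ξ₁ = 95.41 mol/s.
Conversion of B: 1ξ₁ + 1ξ₂ = 0.519 × 449 = 233 → ξ₂ = 137.6 mol/s.
Outlet amounts (n = n₀ + Σ ν·ξ):
  B: 449 − 1(95.41) − 1(137.6) = 216
  A: 0 + 2(95.41) = 190.8
  E: 0 + 1(137.6) = 137.6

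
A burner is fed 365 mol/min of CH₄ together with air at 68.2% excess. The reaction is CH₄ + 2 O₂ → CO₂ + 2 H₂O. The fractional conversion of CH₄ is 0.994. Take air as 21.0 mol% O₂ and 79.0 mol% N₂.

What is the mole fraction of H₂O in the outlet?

0.117

Stoichiometric O₂ = 2 × 365 = 730 mol/min; O₂ fed = 730 × 1.682 = 1228 mol/min.
N₂ fed = 1228 × 79/21 = 4619 mol/min.
Fuel reacted = 0.994 × 365 → ξ = 362.8 mol/min.
Outlet (n = n₀ + ν ξ):
  CH₄: 365 − 1(362.8) = 2.19
  O₂: 1228 − 2(362.8) = 502.2
  N₂: 4619 (inert)
  CO₂: 0 + 1(362.8) = 362.8
  H₂O: 0 + 2(362.8) = 725.6
Total out = 6212 mol/min; y_H₂O = 725.6 / 6212 = 0.1168.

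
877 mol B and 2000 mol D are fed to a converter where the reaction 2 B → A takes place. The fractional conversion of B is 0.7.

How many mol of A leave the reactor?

307 mol

B reacted = 0.7 × 877 = 613.9 mol; ν_B = −2, so ξ = 613.9/2 = 306.9 mol.
Outlet amounts (n = n₀ + ν ξ):
  B: 877 − 2(306.9) = 263.1
  A: 0 + 1(306.9) = 306.9
  D: 2000 (inert)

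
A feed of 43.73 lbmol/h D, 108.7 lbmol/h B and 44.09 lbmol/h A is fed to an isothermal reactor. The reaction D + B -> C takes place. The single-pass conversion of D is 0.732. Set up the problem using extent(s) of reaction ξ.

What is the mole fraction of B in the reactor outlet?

0.466

D reacted = 0.732 × 43.73 = 32.01 lbmol/h; ν_D = −1, so ξ = 32.01/1 = 32.01 lbmol/h.
Outlet amounts (n = n₀ + ν ξ):
  D: 43.73 − 1(32.01) = 11.72
  B: 108.7 − 1(32.01) = 76.69
  C: 0 + 1(32.01) = 32.01
  A: 44.09 (inert)
Total out = 164.5 lbmol/h; y_B = 76.69 / 164.5 = 0.4662.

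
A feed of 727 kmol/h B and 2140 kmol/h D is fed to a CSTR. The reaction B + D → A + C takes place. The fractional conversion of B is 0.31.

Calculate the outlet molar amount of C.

B reacted = 0.31 × 727 = 225.4 kmol/h; ν_B = −1, so ξ = 225.4/1 = 225.4 kmol/h.
Outlet amounts (n = n₀ + ν ξ):
  B: 727 − 1(225.4) = 501.6
  D: 2140 − 1(225.4) = 1915
  A: 0 + 1(225.4) = 225.4
  C: 0 + 1(225.4) = 225.4

225 kmol/h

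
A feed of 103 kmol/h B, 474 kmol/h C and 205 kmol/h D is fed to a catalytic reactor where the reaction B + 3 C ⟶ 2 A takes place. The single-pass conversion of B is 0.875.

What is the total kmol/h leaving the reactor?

602 kmol/h

B reacted = 0.875 × 103 = 90.12 kmol/h; ν_B = −1, so ξ = 90.12/1 = 90.12 kmol/h.
Outlet amounts (n = n₀ + ν ξ):
  B: 103 − 1(90.12) = 12.88
  C: 474 − 3(90.12) = 203.6
  A: 0 + 2(90.12) = 180.2
  D: 205 (inert)
Total out = 12.88 + 203.6 + 180.2 + 205 = 601.8 kmol/h.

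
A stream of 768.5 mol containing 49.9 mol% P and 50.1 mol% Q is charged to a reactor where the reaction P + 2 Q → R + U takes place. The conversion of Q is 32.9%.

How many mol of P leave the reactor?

320 mol

Q reacted = 0.329 × 385 = 126.7 mol; ν_Q = −2, so ξ = 126.7/2 = 63.34 mol.
Outlet amounts (n = n₀ + ν ξ):
  P: 383.5 − 1(63.34) = 320.1
  Q: 385 − 2(63.34) = 258.3
  R: 0 + 1(63.34) = 63.34
  U: 0 + 1(63.34) = 63.34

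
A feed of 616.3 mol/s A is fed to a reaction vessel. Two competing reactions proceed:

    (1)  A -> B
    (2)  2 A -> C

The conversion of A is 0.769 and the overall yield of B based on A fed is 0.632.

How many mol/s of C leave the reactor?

Yield of B: 1ξ₁ / 616.3 = 0.632 → ξ₁ = 389.5 mol/s.
Conversion of A: 1ξ₁ + 2ξ₂ = 0.769 × 616.3 = 473.9 → ξ₂ = 42.22 mol/s.
Outlet amounts (n = n₀ + Σ ν·ξ):
  A: 616.3 − 1(389.5) − 2(42.22) = 142.4
  B: 0 + 1(389.5) = 389.5
  C: 0 + 1(42.22) = 42.22

42.2 mol/s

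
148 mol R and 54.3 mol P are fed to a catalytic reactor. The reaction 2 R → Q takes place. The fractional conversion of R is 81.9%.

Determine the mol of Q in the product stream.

R reacted = 0.819 × 148 = 121.2 mol; ν_R = −2, so ξ = 121.2/2 = 60.61 mol.
Outlet amounts (n = n₀ + ν ξ):
  R: 148 − 2(60.61) = 26.79
  Q: 0 + 1(60.61) = 60.61
  P: 54.3 (inert)

60.6 mol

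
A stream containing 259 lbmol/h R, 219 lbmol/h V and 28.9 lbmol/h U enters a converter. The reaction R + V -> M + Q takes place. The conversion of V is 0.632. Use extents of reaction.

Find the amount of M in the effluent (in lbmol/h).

138 lbmol/h

V reacted = 0.632 × 219 = 138.4 lbmol/h; ν_V = −1, so ξ = 138.4/1 = 138.4 lbmol/h.
Outlet amounts (n = n₀ + ν ξ):
  R: 259 − 1(138.4) = 120.6
  V: 219 − 1(138.4) = 80.59
  M: 0 + 1(138.4) = 138.4
  Q: 0 + 1(138.4) = 138.4
  U: 28.9 (inert)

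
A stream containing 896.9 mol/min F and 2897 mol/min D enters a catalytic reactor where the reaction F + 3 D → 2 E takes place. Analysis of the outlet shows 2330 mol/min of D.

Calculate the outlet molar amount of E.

378 mol/min

For D: n = n₀ − 3ξ → 2330 = 2897 − 3ξ, giving ξ = 189 mol/min.
Outlet amounts (n = n₀ + ν ξ):
  F: 896.9 − 1(189) = 707.9
  D: 2897 − 3(189) = 2330
  E: 0 + 2(189) = 378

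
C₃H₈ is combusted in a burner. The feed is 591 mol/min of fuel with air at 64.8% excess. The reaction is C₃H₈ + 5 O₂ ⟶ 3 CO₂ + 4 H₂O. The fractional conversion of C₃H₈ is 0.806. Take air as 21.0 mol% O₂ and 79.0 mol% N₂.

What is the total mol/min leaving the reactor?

Stoichiometric O₂ = 5 × 591 = 2955 mol/min; O₂ fed = 2955 × 1.648 = 4870 mol/min.
N₂ fed = 4870 × 79/21 = 18320 mol/min.
Fuel reacted = 0.806 × 591 → ξ = 476.3 mol/min.
Outlet (n = n₀ + ν ξ):
  C₃H₈: 591 − 1(476.3) = 114.7
  O₂: 4870 − 5(476.3) = 2488
  N₂: 18320 (inert)
  CO₂: 0 + 3(476.3) = 1429
  H₂O: 0 + 4(476.3) = 1905
Total out = 114.7 + 2488 + 18320 + 1429 + 1905 = 24260 mol/min.

24300 mol/min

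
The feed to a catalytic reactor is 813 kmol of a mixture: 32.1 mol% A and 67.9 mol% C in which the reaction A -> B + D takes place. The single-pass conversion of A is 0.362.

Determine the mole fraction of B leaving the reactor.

A reacted = 0.362 × 261 = 94.47 kmol; ν_A = −1, so ξ = 94.47/1 = 94.47 kmol.
Outlet amounts (n = n₀ + ν ξ):
  A: 261 − 1(94.47) = 166.5
  B: 0 + 1(94.47) = 94.47
  D: 0 + 1(94.47) = 94.47
  C: 552 (inert)
Total out = 907.5 kmol; y_B = 94.47 / 907.5 = 0.1041.

0.104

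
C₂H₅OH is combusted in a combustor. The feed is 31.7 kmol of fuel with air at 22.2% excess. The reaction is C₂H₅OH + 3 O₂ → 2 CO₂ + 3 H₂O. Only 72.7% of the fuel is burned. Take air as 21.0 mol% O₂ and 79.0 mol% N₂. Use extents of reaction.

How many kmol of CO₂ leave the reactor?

Stoichiometric O₂ = 3 × 31.7 = 95.1 kmol; O₂ fed = 95.1 × 1.222 = 116.2 kmol.
N₂ fed = 116.2 × 79/21 = 437.2 kmol.
Fuel reacted = 0.727 × 31.7 → ξ = 23.05 kmol.
Outlet (n = n₀ + ν ξ):
  C₂H₅OH: 31.7 − 1(23.05) = 8.654
  O₂: 116.2 − 3(23.05) = 47.07
  N₂: 437.2 (inert)
  CO₂: 0 + 2(23.05) = 46.09
  H₂O: 0 + 3(23.05) = 69.14

46.1 kmol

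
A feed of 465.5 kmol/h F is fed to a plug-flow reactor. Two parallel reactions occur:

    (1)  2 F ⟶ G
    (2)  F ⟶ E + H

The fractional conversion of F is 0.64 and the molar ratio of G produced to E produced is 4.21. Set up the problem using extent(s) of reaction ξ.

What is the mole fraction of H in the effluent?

0.0869

Conversion of F: F consumed = 0.64 × 465.5 = 297.9 kmol/h = 2ξ₁ + 1ξ₂.
Selectivity: 1ξ₁ / (1ξ₂) = 4.21 → ξ₁ = 4.21 ξ₂.
Substitute: (2·4.21 + 1) ξ₂ = 297.9 → ξ₂ = 31.63 kmol/h, ξ₁ = 133.1 kmol/h.
Outlet amounts (n = n₀ + Σ ν·ξ):
  F: 465.5 − 2(133.1) − 1(31.63) = 167.6
  G: 0 + 1(133.1) = 133.1
  E: 0 + 1(31.63) = 31.63
  H: 0 + 1(31.63) = 31.63
Total out = 364 kmol/h; y_H = 31.63 / 364 = 0.08689.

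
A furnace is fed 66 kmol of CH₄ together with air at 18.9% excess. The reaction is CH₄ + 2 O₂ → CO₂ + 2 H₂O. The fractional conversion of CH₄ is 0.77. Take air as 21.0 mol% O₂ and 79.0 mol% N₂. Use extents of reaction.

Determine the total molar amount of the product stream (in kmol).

Stoichiometric O₂ = 2 × 66 = 132 kmol; O₂ fed = 132 × 1.189 = 156.9 kmol.
N₂ fed = 156.9 × 79/21 = 590.4 kmol.
Fuel reacted = 0.77 × 66 → ξ = 50.82 kmol.
Outlet (n = n₀ + ν ξ):
  CH₄: 66 − 1(50.82) = 15.18
  O₂: 156.9 − 2(50.82) = 55.31
  N₂: 590.4 (inert)
  CO₂: 0 + 1(50.82) = 50.82
  H₂O: 0 + 2(50.82) = 101.6
Total out = 15.18 + 55.31 + 590.4 + 50.82 + 101.6 = 813.4 kmol.

813 kmol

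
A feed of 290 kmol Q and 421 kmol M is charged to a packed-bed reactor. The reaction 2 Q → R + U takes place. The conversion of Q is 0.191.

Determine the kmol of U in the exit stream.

27.7 kmol

Q reacted = 0.191 × 290 = 55.39 kmol; ν_Q = −2, so ξ = 55.39/2 = 27.7 kmol.
Outlet amounts (n = n₀ + ν ξ):
  Q: 290 − 2(27.7) = 234.6
  R: 0 + 1(27.7) = 27.7
  U: 0 + 1(27.7) = 27.7
  M: 421 (inert)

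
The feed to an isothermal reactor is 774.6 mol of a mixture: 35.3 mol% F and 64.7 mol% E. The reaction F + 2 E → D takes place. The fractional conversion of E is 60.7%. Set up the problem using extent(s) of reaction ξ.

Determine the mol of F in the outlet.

121 mol

E reacted = 0.607 × 501.2 = 304.2 mol; ν_E = −2, so ξ = 304.2/2 = 152.1 mol.
Outlet amounts (n = n₀ + ν ξ):
  F: 273.4 − 1(152.1) = 121.3
  E: 501.2 − 2(152.1) = 197
  D: 0 + 1(152.1) = 152.1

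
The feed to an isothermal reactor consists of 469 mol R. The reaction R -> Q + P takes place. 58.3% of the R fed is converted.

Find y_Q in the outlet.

R reacted = 0.583 × 469 = 273.4 mol; ν_R = −1, so ξ = 273.4/1 = 273.4 mol.
Outlet amounts (n = n₀ + ν ξ):
  R: 469 − 1(273.4) = 195.6
  Q: 0 + 1(273.4) = 273.4
  P: 0 + 1(273.4) = 273.4
Total out = 742.4 mol; y_Q = 273.4 / 742.4 = 0.3683.

0.368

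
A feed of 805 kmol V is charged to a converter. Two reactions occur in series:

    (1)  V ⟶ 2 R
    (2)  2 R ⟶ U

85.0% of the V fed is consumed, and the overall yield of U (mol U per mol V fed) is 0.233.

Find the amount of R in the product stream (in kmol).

993 kmol

Conversion of V: V consumed = 1ξ₁ = 0.85 × 805 → ξ₁ = 684.2 kmol.
Yield of U: 1ξ₂ / 805 = 0.233 → ξ₂ = 187.6 kmol.
Outlet amounts (n = n₀ + Σ ν·ξ):
  V: 805 − 1(684.2) = 120.8
  R: 0 + 2(684.2) − 2(187.6) = 993.4
  U: 0 + 1(187.6) = 187.6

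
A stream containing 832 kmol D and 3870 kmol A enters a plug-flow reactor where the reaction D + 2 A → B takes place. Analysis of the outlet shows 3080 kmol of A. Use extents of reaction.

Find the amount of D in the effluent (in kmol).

For A: n = n₀ − 2ξ → 3080 = 3870 − 2ξ, giving ξ = 395 kmol.
Outlet amounts (n = n₀ + ν ξ):
  D: 832 − 1(395) = 437
  A: 3870 − 2(395) = 3080
  B: 0 + 1(395) = 395

437 kmol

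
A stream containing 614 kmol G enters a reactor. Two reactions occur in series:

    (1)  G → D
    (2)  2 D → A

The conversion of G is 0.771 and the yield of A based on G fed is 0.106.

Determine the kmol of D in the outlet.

Conversion of G: G consumed = 1ξ₁ = 0.771 × 614 → ξ₁ = 473.4 kmol.
Yield of A: 1ξ₂ / 614 = 0.106 → ξ₂ = 65.08 kmol.
Outlet amounts (n = n₀ + Σ ν·ξ):
  G: 614 − 1(473.4) = 140.6
  D: 0 + 1(473.4) − 2(65.08) = 343.2
  A: 0 + 1(65.08) = 65.08

343 kmol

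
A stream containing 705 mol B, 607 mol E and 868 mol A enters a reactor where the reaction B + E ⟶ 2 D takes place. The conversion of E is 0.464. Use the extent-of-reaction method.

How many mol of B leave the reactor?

E reacted = 0.464 × 607 = 281.6 mol; ν_E = −1, so ξ = 281.6/1 = 281.6 mol.
Outlet amounts (n = n₀ + ν ξ):
  B: 705 − 1(281.6) = 423.4
  E: 607 − 1(281.6) = 325.4
  D: 0 + 2(281.6) = 563.3
  A: 868 (inert)

423 mol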